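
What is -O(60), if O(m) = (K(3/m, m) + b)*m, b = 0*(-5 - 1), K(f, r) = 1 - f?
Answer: -57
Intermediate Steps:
b = 0 (b = 0*(-6) = 0)
O(m) = m*(1 - 3/m) (O(m) = ((1 - 3/m) + 0)*m = (1 - 3/m)*m = m*(1 - 3/m))
-O(60) = -(-3 + 60) = -1*57 = -57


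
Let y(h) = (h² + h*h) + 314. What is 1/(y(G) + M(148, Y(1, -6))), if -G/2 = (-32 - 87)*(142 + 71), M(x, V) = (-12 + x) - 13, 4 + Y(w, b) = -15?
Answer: 1/5139763709 ≈ 1.9456e-10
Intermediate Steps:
Y(w, b) = -19 (Y(w, b) = -4 - 15 = -19)
M(x, V) = -25 + x
G = 50694 (G = -2*(-32 - 87)*(142 + 71) = -(-238)*213 = -2*(-25347) = 50694)
y(h) = 314 + 2*h² (y(h) = (h² + h²) + 314 = 2*h² + 314 = 314 + 2*h²)
1/(y(G) + M(148, Y(1, -6))) = 1/((314 + 2*50694²) + (-25 + 148)) = 1/((314 + 2*2569881636) + 123) = 1/((314 + 5139763272) + 123) = 1/(5139763586 + 123) = 1/5139763709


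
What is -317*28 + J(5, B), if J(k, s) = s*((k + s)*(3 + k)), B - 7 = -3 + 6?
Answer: -7676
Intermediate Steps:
B = 10 (B = 7 + (-3 + 6) = 7 + 3 = 10)
J(k, s) = s*(3 + k)*(k + s) (J(k, s) = s*((3 + k)*(k + s)) = s*(3 + k)*(k + s))
-317*28 + J(5, B) = -317*28 + 10*(5² + 3*5 + 3*10 + 5*10) = -8876 + 10*(25 + 15 + 30 + 50) = -8876 + 10*120 = -8876 + 1200 = -7676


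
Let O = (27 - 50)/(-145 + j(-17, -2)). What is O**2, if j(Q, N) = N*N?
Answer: 529/19881 ≈ 0.026608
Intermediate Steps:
j(Q, N) = N**2
O = 23/141 (O = (27 - 50)/(-145 + (-2)**2) = -23/(-145 + 4) = -23/(-141) = -23*(-1/141) = 23/141 ≈ 0.16312)
O**2 = (23/141)**2 = 529/19881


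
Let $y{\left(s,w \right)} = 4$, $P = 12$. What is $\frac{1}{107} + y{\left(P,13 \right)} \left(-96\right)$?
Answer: $- \frac{41087}{107} \approx -383.99$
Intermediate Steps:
$\frac{1}{107} + y{\left(P,13 \right)} \left(-96\right) = \frac{1}{107} + 4 \left(-96\right) = \frac{1}{107} - 384 = - \frac{41087}{107}$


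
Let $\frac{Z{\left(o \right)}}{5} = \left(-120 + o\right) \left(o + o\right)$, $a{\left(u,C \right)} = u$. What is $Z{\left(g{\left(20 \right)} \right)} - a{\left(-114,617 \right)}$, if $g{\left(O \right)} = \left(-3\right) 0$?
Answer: $114$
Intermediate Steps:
$g{\left(O \right)} = 0$
$Z{\left(o \right)} = 10 o \left(-120 + o\right)$ ($Z{\left(o \right)} = 5 \left(-120 + o\right) \left(o + o\right) = 5 \left(-120 + o\right) 2 o = 5 \cdot 2 o \left(-120 + o\right) = 10 o \left(-120 + o\right)$)
$Z{\left(g{\left(20 \right)} \right)} - a{\left(-114,617 \right)} = 10 \cdot 0 \left(-120 + 0\right) - -114 = 10 \cdot 0 \left(-120\right) + 114 = 0 + 114 = 114$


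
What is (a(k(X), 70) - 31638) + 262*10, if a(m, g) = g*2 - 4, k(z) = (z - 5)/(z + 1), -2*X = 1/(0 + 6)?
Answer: -28882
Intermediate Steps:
X = -1/12 (X = -1/(2*(0 + 6)) = -½/6 = -½*⅙ = -1/12 ≈ -0.083333)
k(z) = (-5 + z)/(1 + z)
a(m, g) = -4 + 2*g (a(m, g) = 2*g - 4 = -4 + 2*g)
(a(k(X), 70) - 31638) + 262*10 = ((-4 + 2*70) - 31638) + 262*10 = ((-4 + 140) - 31638) + 2620 = (136 - 31638) + 2620 = -31502 + 2620 = -28882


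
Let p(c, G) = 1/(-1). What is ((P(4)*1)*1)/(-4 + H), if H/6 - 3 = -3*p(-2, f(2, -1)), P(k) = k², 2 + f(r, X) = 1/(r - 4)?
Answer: ½ ≈ 0.50000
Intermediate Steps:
f(r, X) = -2 + 1/(-4 + r) (f(r, X) = -2 + 1/(r - 4) = -2 + 1/(-4 + r))
p(c, G) = -1
H = 36 (H = 18 + 6*(-3*(-1)) = 18 + 6*3 = 18 + 18 = 36)
((P(4)*1)*1)/(-4 + H) = ((4²*1)*1)/(-4 + 36) = ((16*1)*1)/32 = (16*1)/32 = (1/32)*16 = ½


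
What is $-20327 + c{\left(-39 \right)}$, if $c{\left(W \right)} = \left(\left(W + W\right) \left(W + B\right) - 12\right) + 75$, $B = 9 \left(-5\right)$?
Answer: $-13712$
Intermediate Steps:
$B = -45$
$c{\left(W \right)} = 63 + 2 W \left(-45 + W\right)$ ($c{\left(W \right)} = \left(\left(W + W\right) \left(W - 45\right) - 12\right) + 75 = \left(2 W \left(-45 + W\right) - 12\right) + 75 = \left(-12 + 2 W \left(-45 + W\right)\right) + 75 = 63 + 2 W \left(-45 + W\right)$)
$-20327 + c{\left(-39 \right)} = -20327 + \left(63 - -3510 + 2 \left(-39\right)^{2}\right) = -20327 + \left(63 + 3510 + 2 \cdot 1521\right) = -20327 + \left(63 + 3510 + 3042\right) = -20327 + 6615 = -13712$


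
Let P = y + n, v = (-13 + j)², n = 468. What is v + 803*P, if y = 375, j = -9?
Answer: 677413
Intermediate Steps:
v = 484 (v = (-13 - 9)² = (-22)² = 484)
P = 843 (P = 375 + 468 = 843)
v + 803*P = 484 + 803*843 = 484 + 676929 = 677413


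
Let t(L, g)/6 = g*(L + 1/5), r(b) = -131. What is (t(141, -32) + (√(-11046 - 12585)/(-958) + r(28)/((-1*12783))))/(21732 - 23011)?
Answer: 1732760561/81747285 + I*√23631/1225282 ≈ 21.197 + 0.00012546*I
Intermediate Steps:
t(L, g) = 6*g*(⅕ + L) (t(L, g) = 6*(g*(L + 1/5)) = 6*(g*(L + ⅕)) = 6*(g*(⅕ + L)) = 6*g*(⅕ + L))
(t(141, -32) + (√(-11046 - 12585)/(-958) + r(28)/((-1*12783))))/(21732 - 23011) = ((6/5)*(-32)*(1 + 5*141) + (√(-11046 - 12585)/(-958) - 131/((-1*12783))))/(21732 - 23011) = ((6/5)*(-32)*(1 + 705) + (√(-23631)*(-1/958) - 131/(-12783)))/(-1279) = ((6/5)*(-32)*706 + ((I*√23631)*(-1/958) - 131*(-1/12783)))*(-1/1279) = (-135552/5 + (-I*√23631/958 + 131/12783))*(-1/1279) = (-135552/5 + (131/12783 - I*√23631/958))*(-1/1279) = (-1732760561/63915 - I*√23631/958)*(-1/1279) = 1732760561/81747285 + I*√23631/1225282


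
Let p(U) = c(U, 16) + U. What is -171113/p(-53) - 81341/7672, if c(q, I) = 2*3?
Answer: 1308955909/360584 ≈ 3630.1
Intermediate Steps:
c(q, I) = 6
p(U) = 6 + U
-171113/p(-53) - 81341/7672 = -171113/(6 - 53) - 81341/7672 = -171113/(-47) - 81341*1/7672 = -171113*(-1/47) - 81341/7672 = 171113/47 - 81341/7672 = 1308955909/360584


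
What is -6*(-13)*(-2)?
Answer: -156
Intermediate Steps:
-6*(-13)*(-2) = 78*(-2) = -156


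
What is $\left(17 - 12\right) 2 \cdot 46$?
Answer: $460$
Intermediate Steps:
$\left(17 - 12\right) 2 \cdot 46 = 5 \cdot 2 \cdot 46 = 10 \cdot 46 = 460$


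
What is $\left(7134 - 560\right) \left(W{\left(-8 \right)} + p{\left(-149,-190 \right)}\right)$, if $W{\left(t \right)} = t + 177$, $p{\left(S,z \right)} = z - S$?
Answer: $841472$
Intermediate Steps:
$W{\left(t \right)} = 177 + t$
$\left(7134 - 560\right) \left(W{\left(-8 \right)} + p{\left(-149,-190 \right)}\right) = \left(7134 - 560\right) \left(\left(177 - 8\right) - 41\right) = 6574 \left(169 + \left(-190 + 149\right)\right) = 6574 \left(169 - 41\right) = 6574 \cdot 128 = 841472$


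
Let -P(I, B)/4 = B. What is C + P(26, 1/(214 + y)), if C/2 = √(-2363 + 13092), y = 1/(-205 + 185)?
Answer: -80/4279 + 2*√10729 ≈ 207.14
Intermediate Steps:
y = -1/20 (y = 1/(-20) = -1/20 ≈ -0.050000)
P(I, B) = -4*B
C = 2*√10729 (C = 2*√(-2363 + 13092) = 2*√10729 ≈ 207.16)
C + P(26, 1/(214 + y)) = 2*√10729 - 4/(214 - 1/20) = 2*√10729 - 4/4279/20 = 2*√10729 - 4*20/4279 = 2*√10729 - 80/4279 = -80/4279 + 2*√10729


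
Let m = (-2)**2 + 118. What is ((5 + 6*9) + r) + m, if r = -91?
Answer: 90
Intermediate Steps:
m = 122 (m = 4 + 118 = 122)
((5 + 6*9) + r) + m = ((5 + 6*9) - 91) + 122 = ((5 + 54) - 91) + 122 = (59 - 91) + 122 = -32 + 122 = 90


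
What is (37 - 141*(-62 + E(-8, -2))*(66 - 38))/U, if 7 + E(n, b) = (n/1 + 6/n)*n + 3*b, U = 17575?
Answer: 19777/17575 ≈ 1.1253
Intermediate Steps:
E(n, b) = -7 + 3*b + n*(n + 6/n) (E(n, b) = -7 + ((n/1 + 6/n)*n + 3*b) = -7 + ((n*1 + 6/n)*n + 3*b) = -7 + ((n + 6/n)*n + 3*b) = -7 + (n*(n + 6/n) + 3*b) = -7 + (3*b + n*(n + 6/n)) = -7 + 3*b + n*(n + 6/n))
(37 - 141*(-62 + E(-8, -2))*(66 - 38))/U = (37 - 141*(-62 + (-1 + (-8)**2 + 3*(-2)))*(66 - 38))/17575 = (37 - 141*(-62 + (-1 + 64 - 6))*28)*(1/17575) = (37 - 141*(-62 + 57)*28)*(1/17575) = (37 - (-705)*28)*(1/17575) = (37 - 141*(-140))*(1/17575) = (37 + 19740)*(1/17575) = 19777*(1/17575) = 19777/17575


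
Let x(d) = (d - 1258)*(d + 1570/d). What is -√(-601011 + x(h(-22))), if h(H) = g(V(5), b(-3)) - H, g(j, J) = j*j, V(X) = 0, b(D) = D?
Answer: -I*√86685423/11 ≈ -846.41*I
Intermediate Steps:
g(j, J) = j²
h(H) = -H (h(H) = 0² - H = 0 - H = -H)
x(d) = (-1258 + d)*(d + 1570/d)
-√(-601011 + x(h(-22))) = -√(-601011 + (1570 + (-1*(-22))² - 1975060/((-1*(-22))) - (-1258)*(-22))) = -√(-601011 + (1570 + 22² - 1975060/22 - 1258*22)) = -√(-601011 + (1570 + 484 - 1975060*1/22 - 27676)) = -√(-601011 + (1570 + 484 - 987530/11 - 27676)) = -√(-601011 - 1269372/11) = -√(-7880493/11) = -I*√86685423/11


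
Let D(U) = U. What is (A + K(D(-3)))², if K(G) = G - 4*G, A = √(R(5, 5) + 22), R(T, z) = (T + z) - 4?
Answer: 109 + 36*√7 ≈ 204.25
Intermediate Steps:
R(T, z) = -4 + T + z
A = 2*√7 (A = √((-4 + 5 + 5) + 22) = √(6 + 22) = √28 = 2*√7 ≈ 5.2915)
K(G) = -3*G
(A + K(D(-3)))² = (2*√7 - 3*(-3))² = (2*√7 + 9)² = (9 + 2*√7)²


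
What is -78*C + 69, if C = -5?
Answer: 459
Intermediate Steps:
-78*C + 69 = -78*(-5) + 69 = 390 + 69 = 459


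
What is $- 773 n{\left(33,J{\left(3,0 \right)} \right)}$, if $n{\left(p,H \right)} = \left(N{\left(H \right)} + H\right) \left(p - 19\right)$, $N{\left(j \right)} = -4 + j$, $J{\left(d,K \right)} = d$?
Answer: $-21644$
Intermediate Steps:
$n{\left(p,H \right)} = \left(-19 + p\right) \left(-4 + 2 H\right)$ ($n{\left(p,H \right)} = \left(\left(-4 + H\right) + H\right) \left(p - 19\right) = \left(-4 + 2 H\right) \left(-19 + p\right) = \left(-19 + p\right) \left(-4 + 2 H\right)$)
$- 773 n{\left(33,J{\left(3,0 \right)} \right)} = - 773 \left(76 - 114 + 3 \cdot 33 + 33 \left(-4 + 3\right)\right) = - 773 \left(76 - 114 + 99 + 33 \left(-1\right)\right) = - 773 \left(76 - 114 + 99 - 33\right) = \left(-773\right) 28 = -21644$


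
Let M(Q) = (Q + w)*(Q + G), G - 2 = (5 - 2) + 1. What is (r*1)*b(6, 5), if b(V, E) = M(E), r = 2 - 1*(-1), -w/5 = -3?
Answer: 660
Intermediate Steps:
w = 15 (w = -5*(-3) = 15)
G = 6 (G = 2 + ((5 - 2) + 1) = 2 + (3 + 1) = 2 + 4 = 6)
r = 3 (r = 2 + 1 = 3)
M(Q) = (6 + Q)*(15 + Q) (M(Q) = (Q + 15)*(Q + 6) = (15 + Q)*(6 + Q) = (6 + Q)*(15 + Q))
b(V, E) = 90 + E² + 21*E
(r*1)*b(6, 5) = (3*1)*(90 + 5² + 21*5) = 3*(90 + 25 + 105) = 3*220 = 660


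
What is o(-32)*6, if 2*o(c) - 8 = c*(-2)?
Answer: 216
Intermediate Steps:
o(c) = 4 - c (o(c) = 4 + (c*(-2))/2 = 4 + (-2*c)/2 = 4 - c)
o(-32)*6 = (4 - 1*(-32))*6 = (4 + 32)*6 = 36*6 = 216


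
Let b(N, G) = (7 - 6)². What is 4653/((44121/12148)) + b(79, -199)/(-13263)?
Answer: 22717766947/17732631 ≈ 1281.1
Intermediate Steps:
b(N, G) = 1 (b(N, G) = 1² = 1)
4653/((44121/12148)) + b(79, -199)/(-13263) = 4653/((44121/12148)) + 1/(-13263) = 4653/((44121*(1/12148))) + 1*(-1/13263) = 4653/(44121/12148) - 1/13263 = 4653*(12148/44121) - 1/13263 = 1712868/1337 - 1/13263 = 22717766947/17732631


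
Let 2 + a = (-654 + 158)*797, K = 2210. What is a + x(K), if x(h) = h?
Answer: -393104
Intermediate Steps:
a = -395314 (a = -2 + (-654 + 158)*797 = -2 - 496*797 = -2 - 395312 = -395314)
a + x(K) = -395314 + 2210 = -393104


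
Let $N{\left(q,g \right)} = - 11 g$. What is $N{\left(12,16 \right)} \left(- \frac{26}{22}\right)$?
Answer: $208$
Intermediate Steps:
$N{\left(12,16 \right)} \left(- \frac{26}{22}\right) = \left(-11\right) 16 \left(- \frac{26}{22}\right) = - 176 \left(\left(-26\right) \frac{1}{22}\right) = \left(-176\right) \left(- \frac{13}{11}\right) = 208$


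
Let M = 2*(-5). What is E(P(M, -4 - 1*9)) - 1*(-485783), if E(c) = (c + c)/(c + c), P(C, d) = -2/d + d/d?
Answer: 485784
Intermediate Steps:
M = -10
P(C, d) = 1 - 2/d (P(C, d) = -2/d + 1 = 1 - 2/d)
E(c) = 1 (E(c) = (2*c)/((2*c)) = (2*c)*(1/(2*c)) = 1)
E(P(M, -4 - 1*9)) - 1*(-485783) = 1 - 1*(-485783) = 1 + 485783 = 485784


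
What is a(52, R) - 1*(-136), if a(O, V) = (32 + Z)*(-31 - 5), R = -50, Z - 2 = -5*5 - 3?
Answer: -80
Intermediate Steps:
Z = -26 (Z = 2 + (-5*5 - 3) = 2 + (-25 - 3) = 2 - 28 = -26)
a(O, V) = -216 (a(O, V) = (32 - 26)*(-31 - 5) = 6*(-36) = -216)
a(52, R) - 1*(-136) = -216 - 1*(-136) = -216 + 136 = -80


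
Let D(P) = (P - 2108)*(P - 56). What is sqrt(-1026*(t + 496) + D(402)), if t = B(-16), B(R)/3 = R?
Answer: 2*I*sqrt(262481) ≈ 1024.7*I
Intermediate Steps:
B(R) = 3*R
D(P) = (-2108 + P)*(-56 + P)
t = -48 (t = 3*(-16) = -48)
sqrt(-1026*(t + 496) + D(402)) = sqrt(-1026*(-48 + 496) + (118048 + 402**2 - 2164*402)) = sqrt(-1026*448 + (118048 + 161604 - 869928)) = sqrt(-459648 - 590276) = sqrt(-1049924) = 2*I*sqrt(262481)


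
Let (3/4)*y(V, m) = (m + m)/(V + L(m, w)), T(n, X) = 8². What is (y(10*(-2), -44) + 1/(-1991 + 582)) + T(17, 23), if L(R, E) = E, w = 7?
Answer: 4012793/54951 ≈ 73.025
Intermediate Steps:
T(n, X) = 64
y(V, m) = 8*m/(3*(7 + V)) (y(V, m) = 4*((m + m)/(V + 7))/3 = 4*((2*m)/(7 + V))/3 = 4*(2*m/(7 + V))/3 = 8*m/(3*(7 + V)))
(y(10*(-2), -44) + 1/(-1991 + 582)) + T(17, 23) = ((8/3)*(-44)/(7 + 10*(-2)) + 1/(-1991 + 582)) + 64 = ((8/3)*(-44)/(7 - 20) + 1/(-1409)) + 64 = ((8/3)*(-44)/(-13) - 1/1409) + 64 = ((8/3)*(-44)*(-1/13) - 1/1409) + 64 = (352/39 - 1/1409) + 64 = 495929/54951 + 64 = 4012793/54951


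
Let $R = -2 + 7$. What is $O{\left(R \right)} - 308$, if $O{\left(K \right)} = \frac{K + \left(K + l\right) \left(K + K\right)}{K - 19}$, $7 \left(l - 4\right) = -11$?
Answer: $- \frac{30739}{98} \approx -313.66$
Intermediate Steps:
$R = 5$
$l = \frac{17}{7}$ ($l = 4 + \frac{1}{7} \left(-11\right) = 4 - \frac{11}{7} = \frac{17}{7} \approx 2.4286$)
$O{\left(K \right)} = \frac{K + 2 K \left(\frac{17}{7} + K\right)}{-19 + K}$ ($O{\left(K \right)} = \frac{K + \left(K + \frac{17}{7}\right) \left(K + K\right)}{K - 19} = \frac{K + \left(\frac{17}{7} + K\right) 2 K}{-19 + K} = \frac{K + 2 K \left(\frac{17}{7} + K\right)}{-19 + K}$)
$O{\left(R \right)} - 308 = \frac{1}{7} \cdot 5 \frac{1}{-19 + 5} \left(41 + 14 \cdot 5\right) - 308 = \frac{1}{7} \cdot 5 \frac{1}{-14} \left(41 + 70\right) - 308 = \frac{1}{7} \cdot 5 \left(- \frac{1}{14}\right) 111 - 308 = - \frac{555}{98} - 308 = - \frac{30739}{98}$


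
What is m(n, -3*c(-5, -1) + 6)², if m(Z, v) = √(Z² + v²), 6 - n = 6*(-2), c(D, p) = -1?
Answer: 405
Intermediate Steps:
n = 18 (n = 6 - 6*(-2) = 6 - 1*(-12) = 6 + 12 = 18)
m(n, -3*c(-5, -1) + 6)² = (√(18² + (-3*(-1) + 6)²))² = (√(324 + (3 + 6)²))² = (√(324 + 9²))² = (√(324 + 81))² = (√405)² = (9*√5)² = 405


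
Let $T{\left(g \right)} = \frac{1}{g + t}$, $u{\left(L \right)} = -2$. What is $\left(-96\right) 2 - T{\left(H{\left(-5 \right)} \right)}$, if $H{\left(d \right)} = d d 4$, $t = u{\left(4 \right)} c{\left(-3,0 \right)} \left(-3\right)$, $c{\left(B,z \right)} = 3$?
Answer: $- \frac{22657}{118} \approx -192.01$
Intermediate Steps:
$t = 18$ ($t = \left(-2\right) 3 \left(-3\right) = \left(-6\right) \left(-3\right) = 18$)
$H{\left(d \right)} = 4 d^{2}$ ($H{\left(d \right)} = d^{2} \cdot 4 = 4 d^{2}$)
$T{\left(g \right)} = \frac{1}{18 + g}$ ($T{\left(g \right)} = \frac{1}{g + 18} = \frac{1}{18 + g}$)
$\left(-96\right) 2 - T{\left(H{\left(-5 \right)} \right)} = \left(-96\right) 2 - \frac{1}{18 + 4 \left(-5\right)^{2}} = -192 - \frac{1}{18 + 4 \cdot 25} = -192 - \frac{1}{18 + 100} = -192 - \frac{1}{118} = - \frac{22657}{118}$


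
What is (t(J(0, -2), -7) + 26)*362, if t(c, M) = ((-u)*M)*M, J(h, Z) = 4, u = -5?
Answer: 98102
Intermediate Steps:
t(c, M) = 5*M² (t(c, M) = ((-1*(-5))*M)*M = (5*M)*M = 5*M²)
(t(J(0, -2), -7) + 26)*362 = (5*(-7)² + 26)*362 = (5*49 + 26)*362 = (245 + 26)*362 = 271*362 = 98102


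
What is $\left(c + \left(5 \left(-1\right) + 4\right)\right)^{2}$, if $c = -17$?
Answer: $324$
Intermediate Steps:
$\left(c + \left(5 \left(-1\right) + 4\right)\right)^{2} = \left(-17 + \left(5 \left(-1\right) + 4\right)\right)^{2} = \left(-17 + \left(-5 + 4\right)\right)^{2} = \left(-17 - 1\right)^{2} = \left(-18\right)^{2} = 324$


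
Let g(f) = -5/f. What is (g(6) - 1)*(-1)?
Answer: 11/6 ≈ 1.8333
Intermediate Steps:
(g(6) - 1)*(-1) = (-5/6 - 1)*(-1) = (-5*⅙ - 1)*(-1) = (-⅚ - 1)*(-1) = -11/6*(-1) = 11/6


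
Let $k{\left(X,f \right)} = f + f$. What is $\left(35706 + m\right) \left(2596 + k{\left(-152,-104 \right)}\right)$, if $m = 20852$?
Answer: $135060504$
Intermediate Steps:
$k{\left(X,f \right)} = 2 f$
$\left(35706 + m\right) \left(2596 + k{\left(-152,-104 \right)}\right) = \left(35706 + 20852\right) \left(2596 + 2 \left(-104\right)\right) = 56558 \left(2596 - 208\right) = 56558 \cdot 2388 = 135060504$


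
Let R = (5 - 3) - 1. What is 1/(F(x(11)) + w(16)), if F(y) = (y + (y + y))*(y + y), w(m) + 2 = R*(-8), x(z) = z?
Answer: 1/716 ≈ 0.0013966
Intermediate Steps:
R = 1 (R = 2 - 1 = 1)
w(m) = -10 (w(m) = -2 + 1*(-8) = -2 - 8 = -10)
F(y) = 6*y² (F(y) = (y + 2*y)*(2*y) = (3*y)*(2*y) = 6*y²)
1/(F(x(11)) + w(16)) = 1/(6*11² - 10) = 1/(6*121 - 10) = 1/(726 - 10) = 1/716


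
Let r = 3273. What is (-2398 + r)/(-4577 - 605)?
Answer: -875/5182 ≈ -0.16885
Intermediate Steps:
(-2398 + r)/(-4577 - 605) = (-2398 + 3273)/(-4577 - 605) = 875/(-5182) = 875*(-1/5182) = -875/5182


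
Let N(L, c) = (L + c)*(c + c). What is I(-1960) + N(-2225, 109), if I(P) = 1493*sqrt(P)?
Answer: -461288 + 20902*I*sqrt(10) ≈ -4.6129e+5 + 66098.0*I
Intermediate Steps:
N(L, c) = 2*c*(L + c) (N(L, c) = (L + c)*(2*c) = 2*c*(L + c))
I(-1960) + N(-2225, 109) = 1493*sqrt(-1960) + 2*109*(-2225 + 109) = 1493*(14*I*sqrt(10)) + 2*109*(-2116) = 20902*I*sqrt(10) - 461288 = -461288 + 20902*I*sqrt(10)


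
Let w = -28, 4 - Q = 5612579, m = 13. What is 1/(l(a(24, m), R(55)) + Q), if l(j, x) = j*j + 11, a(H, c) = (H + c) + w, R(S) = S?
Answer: -1/5612483 ≈ -1.7817e-7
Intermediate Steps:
Q = -5612575 (Q = 4 - 1*5612579 = 4 - 5612579 = -5612575)
a(H, c) = -28 + H + c (a(H, c) = (H + c) - 28 = -28 + H + c)
l(j, x) = 11 + j² (l(j, x) = j² + 11 = 11 + j²)
1/(l(a(24, m), R(55)) + Q) = 1/((11 + (-28 + 24 + 13)²) - 5612575) = 1/((11 + 9²) - 5612575) = 1/((11 + 81) - 5612575) = 1/(92 - 5612575) = 1/(-5612483) = -1/5612483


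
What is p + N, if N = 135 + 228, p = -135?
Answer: 228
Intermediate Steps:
N = 363
p + N = -135 + 363 = 228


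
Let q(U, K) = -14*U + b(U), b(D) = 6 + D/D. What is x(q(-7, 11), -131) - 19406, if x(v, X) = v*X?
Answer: -33161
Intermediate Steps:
b(D) = 7 (b(D) = 6 + 1 = 7)
q(U, K) = 7 - 14*U (q(U, K) = -14*U + 7 = 7 - 14*U)
x(v, X) = X*v
x(q(-7, 11), -131) - 19406 = -131*(7 - 14*(-7)) - 19406 = -131*(7 + 98) - 19406 = -131*105 - 19406 = -13755 - 19406 = -33161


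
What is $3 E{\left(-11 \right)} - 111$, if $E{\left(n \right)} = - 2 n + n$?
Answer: $-78$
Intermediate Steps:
$E{\left(n \right)} = - n$
$3 E{\left(-11 \right)} - 111 = 3 \left(\left(-1\right) \left(-11\right)\right) - 111 = 3 \cdot 11 - 111 = 33 - 111 = -78$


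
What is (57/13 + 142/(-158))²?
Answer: 12816400/1054729 ≈ 12.151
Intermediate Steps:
(57/13 + 142/(-158))² = (57*(1/13) + 142*(-1/158))² = (57/13 - 71/79)² = (3580/1027)² = 12816400/1054729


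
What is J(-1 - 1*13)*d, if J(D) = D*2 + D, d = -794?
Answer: 33348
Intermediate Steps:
J(D) = 3*D (J(D) = 2*D + D = 3*D)
J(-1 - 1*13)*d = (3*(-1 - 1*13))*(-794) = (3*(-1 - 13))*(-794) = (3*(-14))*(-794) = -42*(-794) = 33348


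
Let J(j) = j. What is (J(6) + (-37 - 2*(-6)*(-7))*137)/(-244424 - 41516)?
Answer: 16571/285940 ≈ 0.057953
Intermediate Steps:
(J(6) + (-37 - 2*(-6)*(-7))*137)/(-244424 - 41516) = (6 + (-37 - 2*(-6)*(-7))*137)/(-244424 - 41516) = (6 + (-37 + 12*(-7))*137)/(-285940) = (6 + (-37 - 84)*137)*(-1/285940) = (6 - 121*137)*(-1/285940) = (6 - 16577)*(-1/285940) = -16571*(-1/285940) = 16571/285940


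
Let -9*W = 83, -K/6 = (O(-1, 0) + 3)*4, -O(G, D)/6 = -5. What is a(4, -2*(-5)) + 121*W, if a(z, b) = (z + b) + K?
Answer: -17045/9 ≈ -1893.9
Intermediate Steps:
O(G, D) = 30 (O(G, D) = -6*(-5) = 30)
K = -792 (K = -6*(30 + 3)*4 = -198*4 = -6*132 = -792)
a(z, b) = -792 + b + z (a(z, b) = (z + b) - 792 = (b + z) - 792 = -792 + b + z)
W = -83/9 (W = -1/9*83 = -83/9 ≈ -9.2222)
a(4, -2*(-5)) + 121*W = (-792 - 2*(-5) + 4) + 121*(-83/9) = (-792 + 10 + 4) - 10043/9 = -778 - 10043/9 = -17045/9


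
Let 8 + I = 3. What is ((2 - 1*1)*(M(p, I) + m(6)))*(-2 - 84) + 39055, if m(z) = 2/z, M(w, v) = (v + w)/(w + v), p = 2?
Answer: 116821/3 ≈ 38940.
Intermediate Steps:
I = -5 (I = -8 + 3 = -5)
M(w, v) = 1 (M(w, v) = (v + w)/(v + w) = 1)
((2 - 1*1)*(M(p, I) + m(6)))*(-2 - 84) + 39055 = ((2 - 1*1)*(1 + 2/6))*(-2 - 84) + 39055 = ((2 - 1)*(1 + 2*(⅙)))*(-86) + 39055 = (1*(1 + ⅓))*(-86) + 39055 = (1*(4/3))*(-86) + 39055 = (4/3)*(-86) + 39055 = -344/3 + 39055 = 116821/3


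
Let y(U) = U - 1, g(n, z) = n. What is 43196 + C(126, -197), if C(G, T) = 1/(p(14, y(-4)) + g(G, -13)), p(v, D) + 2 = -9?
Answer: 4967541/115 ≈ 43196.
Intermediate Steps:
y(U) = -1 + U
p(v, D) = -11 (p(v, D) = -2 - 9 = -11)
C(G, T) = 1/(-11 + G)
43196 + C(126, -197) = 43196 + 1/(-11 + 126) = 43196 + 1/115 = 4967541/115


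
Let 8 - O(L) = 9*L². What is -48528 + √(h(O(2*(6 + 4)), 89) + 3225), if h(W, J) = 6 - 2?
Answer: -48528 + √3229 ≈ -48471.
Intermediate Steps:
O(L) = 8 - 9*L²
h(W, J) = 4
-48528 + √(h(O(2*(6 + 4)), 89) + 3225) = -48528 + √(4 + 3225) = -48528 + √3229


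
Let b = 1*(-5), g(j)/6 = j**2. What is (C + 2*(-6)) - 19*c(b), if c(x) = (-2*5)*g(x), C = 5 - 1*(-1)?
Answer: 28494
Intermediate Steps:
g(j) = 6*j**2
C = 6 (C = 5 + 1 = 6)
b = -5
c(x) = -60*x**2 (c(x) = (-2*5)*(6*x**2) = -60*x**2)
(C + 2*(-6)) - 19*c(b) = (6 + 2*(-6)) - (-1140)*(-5)**2 = (6 - 12) - (-1140)*25 = -6 - 19*(-1500) = -6 + 28500 = 28494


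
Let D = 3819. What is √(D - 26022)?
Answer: 3*I*√2467 ≈ 149.01*I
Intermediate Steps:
√(D - 26022) = √(3819 - 26022) = √(-22203) = 3*I*√2467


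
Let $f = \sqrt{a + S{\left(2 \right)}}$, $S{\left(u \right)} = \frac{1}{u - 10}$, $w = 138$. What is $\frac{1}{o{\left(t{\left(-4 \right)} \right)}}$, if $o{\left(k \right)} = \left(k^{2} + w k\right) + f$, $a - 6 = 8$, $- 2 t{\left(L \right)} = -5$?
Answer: $\frac{5620}{1973803} - \frac{4 \sqrt{222}}{1973803} \approx 0.0028171$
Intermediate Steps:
$t{\left(L \right)} = \frac{5}{2}$ ($t{\left(L \right)} = \left(- \frac{1}{2}\right) \left(-5\right) = \frac{5}{2}$)
$S{\left(u \right)} = \frac{1}{-10 + u}$
$a = 14$ ($a = 6 + 8 = 14$)
$f = \frac{\sqrt{222}}{4}$ ($f = \sqrt{14 + \frac{1}{-10 + 2}} = \sqrt{14 + \frac{1}{-8}} = \sqrt{14 - \frac{1}{8}} = \sqrt{\frac{111}{8}} = \frac{\sqrt{222}}{4} \approx 3.7249$)
$o{\left(k \right)} = k^{2} + 138 k + \frac{\sqrt{222}}{4}$ ($o{\left(k \right)} = \left(k^{2} + 138 k\right) + \frac{\sqrt{222}}{4} = k^{2} + 138 k + \frac{\sqrt{222}}{4}$)
$\frac{1}{o{\left(t{\left(-4 \right)} \right)}} = \frac{1}{\left(\frac{5}{2}\right)^{2} + 138 \cdot \frac{5}{2} + \frac{\sqrt{222}}{4}} = \frac{1}{\frac{25}{4} + 345 + \frac{\sqrt{222}}{4}} = \frac{1}{\frac{1405}{4} + \frac{\sqrt{222}}{4}}$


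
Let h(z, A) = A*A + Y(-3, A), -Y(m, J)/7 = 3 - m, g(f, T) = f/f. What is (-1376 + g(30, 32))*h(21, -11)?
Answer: -108625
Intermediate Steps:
g(f, T) = 1
Y(m, J) = -21 + 7*m (Y(m, J) = -7*(3 - m) = -21 + 7*m)
h(z, A) = -42 + A² (h(z, A) = A*A + (-21 + 7*(-3)) = A² + (-21 - 21) = A² - 42 = -42 + A²)
(-1376 + g(30, 32))*h(21, -11) = (-1376 + 1)*(-42 + (-11)²) = -1375*(-42 + 121) = -1375*79 = -108625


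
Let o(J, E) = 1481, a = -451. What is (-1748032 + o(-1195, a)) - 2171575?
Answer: -3918126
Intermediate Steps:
(-1748032 + o(-1195, a)) - 2171575 = (-1748032 + 1481) - 2171575 = -1746551 - 2171575 = -3918126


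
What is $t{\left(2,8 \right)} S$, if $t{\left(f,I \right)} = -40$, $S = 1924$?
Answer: $-76960$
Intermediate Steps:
$t{\left(2,8 \right)} S = \left(-40\right) 1924 = -76960$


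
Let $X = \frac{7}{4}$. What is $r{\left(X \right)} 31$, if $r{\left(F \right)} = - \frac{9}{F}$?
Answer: $- \frac{1116}{7} \approx -159.43$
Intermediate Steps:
$X = \frac{7}{4}$ ($X = 7 \cdot \frac{1}{4} = \frac{7}{4} \approx 1.75$)
$r{\left(X \right)} 31 = - \frac{9}{\frac{7}{4}} \cdot 31 = \left(-9\right) \frac{4}{7} \cdot 31 = \left(- \frac{36}{7}\right) 31 = - \frac{1116}{7}$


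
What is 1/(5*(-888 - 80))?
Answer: -1/4840 ≈ -0.00020661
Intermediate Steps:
1/(5*(-888 - 80)) = (⅕)/(-968) = (⅕)*(-1/968) = -1/4840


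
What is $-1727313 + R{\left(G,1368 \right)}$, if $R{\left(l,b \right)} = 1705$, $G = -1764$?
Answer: $-1725608$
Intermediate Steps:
$-1727313 + R{\left(G,1368 \right)} = -1727313 + 1705 = -1725608$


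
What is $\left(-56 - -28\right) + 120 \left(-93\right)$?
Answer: $-11188$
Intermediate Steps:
$\left(-56 - -28\right) + 120 \left(-93\right) = \left(-56 + 28\right) - 11160 = -28 - 11160 = -11188$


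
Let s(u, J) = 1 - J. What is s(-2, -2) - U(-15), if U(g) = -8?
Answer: 11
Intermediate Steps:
s(-2, -2) - U(-15) = (1 - 1*(-2)) - 1*(-8) = (1 + 2) + 8 = 3 + 8 = 11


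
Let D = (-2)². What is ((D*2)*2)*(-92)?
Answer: -1472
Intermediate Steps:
D = 4
((D*2)*2)*(-92) = ((4*2)*2)*(-92) = (8*2)*(-92) = 16*(-92) = -1472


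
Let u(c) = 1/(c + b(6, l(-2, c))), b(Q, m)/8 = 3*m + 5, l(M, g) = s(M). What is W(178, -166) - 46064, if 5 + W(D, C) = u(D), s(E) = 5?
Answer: -15571321/338 ≈ -46069.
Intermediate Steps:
l(M, g) = 5
b(Q, m) = 40 + 24*m (b(Q, m) = 8*(3*m + 5) = 8*(5 + 3*m) = 40 + 24*m)
u(c) = 1/(160 + c) (u(c) = 1/(c + (40 + 24*5)) = 1/(c + (40 + 120)) = 1/(c + 160) = 1/(160 + c))
W(D, C) = -5 + 1/(160 + D)
W(178, -166) - 46064 = (-799 - 5*178)/(160 + 178) - 46064 = (-799 - 890)/338 - 46064 = (1/338)*(-1689) - 46064 = -1689/338 - 46064 = -15571321/338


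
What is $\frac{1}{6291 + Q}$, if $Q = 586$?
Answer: $\frac{1}{6877} \approx 0.00014541$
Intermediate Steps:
$\frac{1}{6291 + Q} = \frac{1}{6291 + 586} = \frac{1}{6877}$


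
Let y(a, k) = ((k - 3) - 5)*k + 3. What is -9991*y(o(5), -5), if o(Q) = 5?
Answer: -679388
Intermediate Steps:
y(a, k) = 3 + k*(-8 + k) (y(a, k) = ((-3 + k) - 5)*k + 3 = (-8 + k)*k + 3 = k*(-8 + k) + 3 = 3 + k*(-8 + k))
-9991*y(o(5), -5) = -9991*(3 + (-5)² - 8*(-5)) = -9991*(3 + 25 + 40) = -9991*68 = -679388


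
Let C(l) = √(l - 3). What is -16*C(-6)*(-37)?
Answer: 1776*I ≈ 1776.0*I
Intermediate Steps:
C(l) = √(-3 + l)
-16*C(-6)*(-37) = -16*√(-3 - 6)*(-37) = -48*I*(-37) = 1776*I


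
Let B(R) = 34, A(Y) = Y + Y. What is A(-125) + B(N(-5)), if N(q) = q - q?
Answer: -216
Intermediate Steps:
N(q) = 0
A(Y) = 2*Y
A(-125) + B(N(-5)) = 2*(-125) + 34 = -250 + 34 = -216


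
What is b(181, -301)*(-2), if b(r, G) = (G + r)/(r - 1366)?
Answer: -16/79 ≈ -0.20253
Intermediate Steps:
b(r, G) = (G + r)/(-1366 + r)
b(181, -301)*(-2) = ((-301 + 181)/(-1366 + 181))*(-2) = (-120/(-1185))*(-2) = -1/1185*(-120)*(-2) = (8/79)*(-2) = -16/79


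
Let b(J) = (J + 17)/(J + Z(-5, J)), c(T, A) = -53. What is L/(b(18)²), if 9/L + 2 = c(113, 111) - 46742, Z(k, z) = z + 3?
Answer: -4563/19108775 ≈ -0.00023879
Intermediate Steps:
Z(k, z) = 3 + z
b(J) = (17 + J)/(3 + 2*J) (b(J) = (J + 17)/(J + (3 + J)) = (17 + J)/(3 + 2*J))
L = -3/15599 (L = 9/(-2 + (-53 - 46742)) = 9/(-2 - 46795) = 9/(-46797) = 9*(-1/46797) = -3/15599 ≈ -0.00019232)
L/(b(18)²) = -3*(3 + 2*18)²/(17 + 18)²/15599 = -3*(3 + 36)²/1225/15599 = -3/(15599*((35/39)²)) = -3/(15599*1225/1521) = -3/15599*1521/1225 = -4563/19108775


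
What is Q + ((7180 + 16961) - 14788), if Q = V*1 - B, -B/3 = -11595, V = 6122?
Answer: -19310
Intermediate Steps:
B = 34785 (B = -3*(-11595) = 34785)
Q = -28663 (Q = 6122*1 - 1*34785 = 6122 - 34785 = -28663)
Q + ((7180 + 16961) - 14788) = -28663 + ((7180 + 16961) - 14788) = -28663 + (24141 - 14788) = -28663 + 9353 = -19310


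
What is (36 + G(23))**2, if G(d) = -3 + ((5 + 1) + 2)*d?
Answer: 47089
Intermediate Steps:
G(d) = -3 + 8*d (G(d) = -3 + (6 + 2)*d = -3 + 8*d)
(36 + G(23))**2 = (36 + (-3 + 8*23))**2 = (36 + (-3 + 184))**2 = (36 + 181)**2 = 217**2 = 47089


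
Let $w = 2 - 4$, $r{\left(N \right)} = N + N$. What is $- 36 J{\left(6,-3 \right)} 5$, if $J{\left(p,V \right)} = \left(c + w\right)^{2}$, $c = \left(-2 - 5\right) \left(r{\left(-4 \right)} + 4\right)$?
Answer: $-121680$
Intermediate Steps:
$r{\left(N \right)} = 2 N$
$c = 28$ ($c = \left(-2 - 5\right) \left(2 \left(-4\right) + 4\right) = - 7 \left(-8 + 4\right) = \left(-7\right) \left(-4\right) = 28$)
$w = -2$
$J{\left(p,V \right)} = 676$ ($J{\left(p,V \right)} = \left(28 - 2\right)^{2} = 26^{2} = 676$)
$- 36 J{\left(6,-3 \right)} 5 = \left(-36\right) 676 \cdot 5 = \left(-24336\right) 5 = -121680$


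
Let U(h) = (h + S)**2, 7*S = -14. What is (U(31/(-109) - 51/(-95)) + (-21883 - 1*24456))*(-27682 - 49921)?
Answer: 385564243501220177/107226025 ≈ 3.5958e+9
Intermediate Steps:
S = -2 (S = (1/7)*(-14) = -2)
U(h) = (-2 + h)**2 (U(h) = (h - 2)**2 = (-2 + h)**2)
(U(31/(-109) - 51/(-95)) + (-21883 - 1*24456))*(-27682 - 49921) = ((-2 + (31/(-109) - 51/(-95)))**2 + (-21883 - 1*24456))*(-27682 - 49921) = ((-2 + (31*(-1/109) - 51*(-1/95)))**2 + (-21883 - 24456))*(-77603) = ((-2 + (-31/109 + 51/95))**2 - 46339)*(-77603) = ((-2 + 2614/10355)**2 - 46339)*(-77603) = ((-18096/10355)**2 - 46339)*(-77603) = (327465216/107226025 - 46339)*(-77603) = -4968419307259/107226025*(-77603) = 385564243501220177/107226025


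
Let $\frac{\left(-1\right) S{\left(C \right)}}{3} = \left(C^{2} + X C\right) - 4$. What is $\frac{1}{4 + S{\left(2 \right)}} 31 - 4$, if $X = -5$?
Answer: $- \frac{105}{34} \approx -3.0882$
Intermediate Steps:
$S{\left(C \right)} = 12 - 3 C^{2} + 15 C$ ($S{\left(C \right)} = - 3 \left(\left(C^{2} - 5 C\right) - 4\right) = - 3 \left(-4 + C^{2} - 5 C\right) = 12 - 3 C^{2} + 15 C$)
$\frac{1}{4 + S{\left(2 \right)}} 31 - 4 = \frac{1}{4 + \left(12 - 3 \cdot 2^{2} + 15 \cdot 2\right)} 31 - 4 = \frac{1}{4 + \left(12 - 12 + 30\right)} 31 - 4 = \frac{1}{4 + 30} \cdot 31 - 4 = \frac{1}{34} \cdot 31 - 4 = \frac{31}{34} - 4 = - \frac{105}{34}$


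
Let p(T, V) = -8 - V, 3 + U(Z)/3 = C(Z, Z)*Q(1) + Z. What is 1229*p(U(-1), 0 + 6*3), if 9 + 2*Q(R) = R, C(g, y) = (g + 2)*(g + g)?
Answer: -31954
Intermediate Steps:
C(g, y) = 2*g*(2 + g) (C(g, y) = (2 + g)*(2*g) = 2*g*(2 + g))
Q(R) = -9/2 + R/2
U(Z) = -9 + 3*Z - 24*Z*(2 + Z) (U(Z) = -9 + 3*((2*Z*(2 + Z))*(-9/2 + (½)*1) + Z) = -9 + 3*((2*Z*(2 + Z))*(-9/2 + ½) + Z) = -9 + 3*((2*Z*(2 + Z))*(-4) + Z) = -9 + 3*(-8*Z*(2 + Z) + Z) = -9 + 3*(Z - 8*Z*(2 + Z)) = -9 + (3*Z - 24*Z*(2 + Z)) = -9 + 3*Z - 24*Z*(2 + Z))
1229*p(U(-1), 0 + 6*3) = 1229*(-8 - (0 + 6*3)) = 1229*(-8 - (0 + 18)) = 1229*(-8 - 1*18) = 1229*(-8 - 18) = 1229*(-26) = -31954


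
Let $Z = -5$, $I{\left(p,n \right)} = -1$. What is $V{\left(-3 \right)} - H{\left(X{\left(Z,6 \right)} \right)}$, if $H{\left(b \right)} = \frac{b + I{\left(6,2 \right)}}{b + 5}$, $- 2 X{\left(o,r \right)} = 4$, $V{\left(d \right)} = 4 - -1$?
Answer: $6$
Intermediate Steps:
$V{\left(d \right)} = 5$ ($V{\left(d \right)} = 4 + 1 = 5$)
$X{\left(o,r \right)} = -2$ ($X{\left(o,r \right)} = \left(- \frac{1}{2}\right) 4 = -2$)
$H{\left(b \right)} = \frac{-1 + b}{5 + b}$ ($H{\left(b \right)} = \frac{b - 1}{b + 5} = \frac{-1 + b}{5 + b}$)
$V{\left(-3 \right)} - H{\left(X{\left(Z,6 \right)} \right)} = 5 - \frac{-1 - 2}{5 - 2} = 5 - \frac{1}{3} \left(-3\right) = 5 - -1 = 5 + 1 = 6$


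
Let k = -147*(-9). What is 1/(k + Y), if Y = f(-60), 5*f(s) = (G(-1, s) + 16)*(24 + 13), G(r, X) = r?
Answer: 1/1434 ≈ 0.00069735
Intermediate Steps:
f(s) = 111 (f(s) = ((-1 + 16)*(24 + 13))/5 = (15*37)/5 = (1/5)*555 = 111)
Y = 111
k = 1323
1/(k + Y) = 1/(1323 + 111) = 1/1434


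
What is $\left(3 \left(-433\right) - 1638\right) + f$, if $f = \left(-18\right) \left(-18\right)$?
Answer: $-2613$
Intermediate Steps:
$f = 324$
$\left(3 \left(-433\right) - 1638\right) + f = \left(3 \left(-433\right) - 1638\right) + 324 = \left(-1299 - 1638\right) + 324 = -2937 + 324 = -2613$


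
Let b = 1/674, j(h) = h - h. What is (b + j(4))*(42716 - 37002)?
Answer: 2857/337 ≈ 8.4777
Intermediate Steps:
j(h) = 0
b = 1/674 ≈ 0.0014837
(b + j(4))*(42716 - 37002) = (1/674 + 0)*(42716 - 37002) = (1/674)*5714 = 2857/337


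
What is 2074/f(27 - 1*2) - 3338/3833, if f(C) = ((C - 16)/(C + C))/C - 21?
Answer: -10024644958/100581753 ≈ -99.667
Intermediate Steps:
f(C) = -21 + (-16 + C)/(2*C²) (f(C) = ((-16 + C)/((2*C)))/C - 21 = ((-16 + C)*(1/(2*C)))/C - 21 = ((-16 + C)/(2*C))/C - 21 = (-16 + C)/(2*C²) - 21 = -21 + (-16 + C)/(2*C²))
2074/f(27 - 1*2) - 3338/3833 = 2074/(-21 + 1/(2*(27 - 1*2)) - 8/(27 - 1*2)²) - 3338/3833 = 2074/(-21 + 1/(2*(27 - 2)) - 8/(27 - 2)²) - 3338*1/3833 = 2074/(-21 + (½)/25 - 8/25²) - 3338/3833 = 2074/(-21 + (½)*(1/25) - 8*1/625) - 3338/3833 = 2074/(-21 + 1/50 - 8/625) - 3338/3833 = 2074/(-26241/1250) - 3338/3833 = 2074*(-1250/26241) - 3338/3833 = -2592500/26241 - 3338/3833 = -10024644958/100581753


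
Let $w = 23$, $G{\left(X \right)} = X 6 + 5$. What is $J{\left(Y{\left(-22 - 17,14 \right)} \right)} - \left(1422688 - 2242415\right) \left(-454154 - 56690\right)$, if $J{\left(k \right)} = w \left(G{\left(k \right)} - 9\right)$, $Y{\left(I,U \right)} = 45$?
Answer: $-418752613470$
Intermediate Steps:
$G{\left(X \right)} = 5 + 6 X$ ($G{\left(X \right)} = 6 X + 5 = 5 + 6 X$)
$J{\left(k \right)} = -92 + 138 k$ ($J{\left(k \right)} = 23 \left(\left(5 + 6 k\right) - 9\right) = 23 \left(-4 + 6 k\right) = -92 + 138 k$)
$J{\left(Y{\left(-22 - 17,14 \right)} \right)} - \left(1422688 - 2242415\right) \left(-454154 - 56690\right) = \left(-92 + 138 \cdot 45\right) - \left(1422688 - 2242415\right) \left(-454154 - 56690\right) = \left(-92 + 6210\right) - \left(-819727\right) \left(-510844\right) = 6118 - 418752619588 = -418752613470$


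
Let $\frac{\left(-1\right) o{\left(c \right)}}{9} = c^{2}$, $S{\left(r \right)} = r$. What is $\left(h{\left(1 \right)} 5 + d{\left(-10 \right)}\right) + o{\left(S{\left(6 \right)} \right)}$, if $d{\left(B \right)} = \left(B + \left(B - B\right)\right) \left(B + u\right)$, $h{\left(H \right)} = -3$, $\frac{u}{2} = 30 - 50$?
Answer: $161$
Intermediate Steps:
$u = -40$ ($u = 2 \left(30 - 50\right) = 2 \left(-20\right) = -40$)
$d{\left(B \right)} = B \left(-40 + B\right)$ ($d{\left(B \right)} = \left(B + \left(B - B\right)\right) \left(B - 40\right) = \left(B + 0\right) \left(-40 + B\right) = B \left(-40 + B\right)$)
$o{\left(c \right)} = - 9 c^{2}$
$\left(h{\left(1 \right)} 5 + d{\left(-10 \right)}\right) + o{\left(S{\left(6 \right)} \right)} = \left(\left(-3\right) 5 - 10 \left(-40 - 10\right)\right) - 9 \cdot 6^{2} = \left(-15 - -500\right) - 324 = \left(-15 + 500\right) - 324 = 485 - 324 = 161$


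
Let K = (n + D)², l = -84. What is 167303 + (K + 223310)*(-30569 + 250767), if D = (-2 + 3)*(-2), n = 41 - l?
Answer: 52503958225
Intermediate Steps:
n = 125 (n = 41 - 1*(-84) = 41 + 84 = 125)
D = -2 (D = 1*(-2) = -2)
K = 15129 (K = (125 - 2)² = 123² = 15129)
167303 + (K + 223310)*(-30569 + 250767) = 167303 + (15129 + 223310)*(-30569 + 250767) = 167303 + 238439*220198 = 167303 + 52503790922 = 52503958225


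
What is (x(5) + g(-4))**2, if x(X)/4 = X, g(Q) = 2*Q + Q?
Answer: 64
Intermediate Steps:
g(Q) = 3*Q
x(X) = 4*X
(x(5) + g(-4))**2 = (4*5 + 3*(-4))**2 = (20 - 12)**2 = 8**2 = 64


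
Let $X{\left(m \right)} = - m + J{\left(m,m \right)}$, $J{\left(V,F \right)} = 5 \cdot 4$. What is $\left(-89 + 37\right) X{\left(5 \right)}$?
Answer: $-780$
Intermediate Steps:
$J{\left(V,F \right)} = 20$
$X{\left(m \right)} = 20 - m$ ($X{\left(m \right)} = - m + 20 = 20 - m$)
$\left(-89 + 37\right) X{\left(5 \right)} = \left(-89 + 37\right) \left(20 - 5\right) = - 52 \left(20 - 5\right) = \left(-52\right) 15 = -780$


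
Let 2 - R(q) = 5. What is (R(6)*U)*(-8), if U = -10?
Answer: -240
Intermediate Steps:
R(q) = -3 (R(q) = 2 - 1*5 = 2 - 5 = -3)
(R(6)*U)*(-8) = -3*(-10)*(-8) = 30*(-8) = -240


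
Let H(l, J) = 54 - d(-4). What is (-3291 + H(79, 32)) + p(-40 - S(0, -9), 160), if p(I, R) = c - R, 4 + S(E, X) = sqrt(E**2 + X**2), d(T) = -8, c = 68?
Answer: -3321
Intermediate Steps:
S(E, X) = -4 + sqrt(E**2 + X**2)
H(l, J) = 62 (H(l, J) = 54 - 1*(-8) = 54 + 8 = 62)
p(I, R) = 68 - R
(-3291 + H(79, 32)) + p(-40 - S(0, -9), 160) = (-3291 + 62) + (68 - 1*160) = -3229 + (68 - 160) = -3229 - 92 = -3321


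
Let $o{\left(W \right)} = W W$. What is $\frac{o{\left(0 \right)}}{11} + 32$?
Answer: $32$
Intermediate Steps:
$o{\left(W \right)} = W^{2}$
$\frac{o{\left(0 \right)}}{11} + 32 = \frac{0^{2}}{11} + 32 = \frac{1}{11} \cdot 0 + 32 = 0 + 32 = 32$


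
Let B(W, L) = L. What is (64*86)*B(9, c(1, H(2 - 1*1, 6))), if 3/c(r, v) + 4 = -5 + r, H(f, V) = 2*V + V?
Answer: -2064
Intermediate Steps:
H(f, V) = 3*V
c(r, v) = 3/(-9 + r) (c(r, v) = 3/(-4 + (-5 + r)) = 3/(-9 + r))
(64*86)*B(9, c(1, H(2 - 1*1, 6))) = (64*86)*(3/(-9 + 1)) = 5504*(3/(-8)) = 5504*(3*(-⅛)) = 5504*(-3/8) = -2064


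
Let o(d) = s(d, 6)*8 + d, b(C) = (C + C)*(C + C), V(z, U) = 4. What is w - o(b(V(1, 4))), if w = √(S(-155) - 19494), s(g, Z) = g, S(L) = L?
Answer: -576 + 7*I*√401 ≈ -576.0 + 140.17*I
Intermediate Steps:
b(C) = 4*C² (b(C) = (2*C)*(2*C) = 4*C²)
o(d) = 9*d (o(d) = d*8 + d = 8*d + d = 9*d)
w = 7*I*√401 (w = √(-155 - 19494) = √(-19649) = 7*I*√401 ≈ 140.17*I)
w - o(b(V(1, 4))) = 7*I*√401 - 9*4*4² = 7*I*√401 - 9*4*16 = 7*I*√401 - 9*64 = 7*I*√401 - 1*576 = 7*I*√401 - 576 = -576 + 7*I*√401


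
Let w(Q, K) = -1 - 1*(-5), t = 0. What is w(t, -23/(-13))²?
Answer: 16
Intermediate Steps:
w(Q, K) = 4 (w(Q, K) = -1 + 5 = 4)
w(t, -23/(-13))² = 4² = 16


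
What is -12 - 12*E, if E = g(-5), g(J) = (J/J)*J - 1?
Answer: 60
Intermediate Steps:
g(J) = -1 + J (g(J) = 1*J - 1 = J - 1 = -1 + J)
E = -6 (E = -1 - 5 = -6)
-12 - 12*E = -12 - 12*(-6) = -12 + 72 = 60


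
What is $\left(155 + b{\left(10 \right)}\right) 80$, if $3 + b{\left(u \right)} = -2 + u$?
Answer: $12800$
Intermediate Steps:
$b{\left(u \right)} = -5 + u$ ($b{\left(u \right)} = -3 + \left(-2 + u\right) = -5 + u$)
$\left(155 + b{\left(10 \right)}\right) 80 = \left(155 + \left(-5 + 10\right)\right) 80 = \left(155 + 5\right) 80 = 160 \cdot 80 = 12800$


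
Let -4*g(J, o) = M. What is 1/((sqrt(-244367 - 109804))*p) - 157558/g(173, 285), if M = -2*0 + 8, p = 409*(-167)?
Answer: 78779 + I*sqrt(354171)/24190941813 ≈ 78779.0 + 2.4601e-8*I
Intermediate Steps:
p = -68303
M = 8 (M = 0 + 8 = 8)
g(J, o) = -2 (g(J, o) = -1/4*8 = -2)
1/((sqrt(-244367 - 109804))*p) - 157558/g(173, 285) = 1/(sqrt(-244367 - 109804)*(-68303)) - 157558/(-2) = -1/68303/sqrt(-354171) - 157558*(-1/2) = -1/68303/(I*sqrt(354171)) + 78779 = -I*sqrt(354171)/354171*(-1/68303) + 78779 = I*sqrt(354171)/24190941813 + 78779 = 78779 + I*sqrt(354171)/24190941813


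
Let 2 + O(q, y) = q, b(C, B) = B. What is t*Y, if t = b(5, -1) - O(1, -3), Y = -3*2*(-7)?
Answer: 0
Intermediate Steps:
Y = 42 (Y = -6*(-7) = 42)
O(q, y) = -2 + q
t = 0 (t = -1 - (-2 + 1) = -1 - 1*(-1) = -1 + 1 = 0)
t*Y = 0*42 = 0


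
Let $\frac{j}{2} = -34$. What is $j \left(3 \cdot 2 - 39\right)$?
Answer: $2244$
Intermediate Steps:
$j = -68$ ($j = 2 \left(-34\right) = -68$)
$j \left(3 \cdot 2 - 39\right) = - 68 \left(3 \cdot 2 - 39\right) = - 68 \left(6 - 39\right) = \left(-68\right) \left(-33\right) = 2244$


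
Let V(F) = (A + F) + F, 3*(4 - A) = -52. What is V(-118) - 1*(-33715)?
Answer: 100501/3 ≈ 33500.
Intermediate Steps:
A = 64/3 (A = 4 - ⅓*(-52) = 4 + 52/3 = 64/3 ≈ 21.333)
V(F) = 64/3 + 2*F (V(F) = (64/3 + F) + F = 64/3 + 2*F)
V(-118) - 1*(-33715) = (64/3 + 2*(-118)) - 1*(-33715) = (64/3 - 236) + 33715 = -644/3 + 33715 = 100501/3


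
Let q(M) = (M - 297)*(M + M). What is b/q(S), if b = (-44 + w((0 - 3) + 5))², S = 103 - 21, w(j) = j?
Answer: -441/8815 ≈ -0.050028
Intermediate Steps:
S = 82
b = 1764 (b = (-44 + ((0 - 3) + 5))² = (-44 + (-3 + 5))² = (-44 + 2)² = (-42)² = 1764)
q(M) = 2*M*(-297 + M) (q(M) = (-297 + M)*(2*M) = 2*M*(-297 + M))
b/q(S) = 1764/((2*82*(-297 + 82))) = 1764/((2*82*(-215))) = 1764/(-35260) = 1764*(-1/35260) = -441/8815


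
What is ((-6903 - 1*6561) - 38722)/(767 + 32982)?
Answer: -52186/33749 ≈ -1.5463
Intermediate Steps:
((-6903 - 1*6561) - 38722)/(767 + 32982) = ((-6903 - 6561) - 38722)/33749 = (-13464 - 38722)*(1/33749) = -52186*1/33749 = -52186/33749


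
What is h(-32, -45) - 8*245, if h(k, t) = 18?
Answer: -1942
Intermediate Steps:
h(-32, -45) - 8*245 = 18 - 8*245 = 18 - 1*1960 = 18 - 1960 = -1942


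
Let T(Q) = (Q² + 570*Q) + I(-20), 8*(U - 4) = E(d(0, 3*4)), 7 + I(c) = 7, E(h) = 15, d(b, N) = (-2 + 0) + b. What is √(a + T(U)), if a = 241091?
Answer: √15646353/8 ≈ 494.44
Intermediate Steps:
d(b, N) = -2 + b
I(c) = 0 (I(c) = -7 + 7 = 0)
U = 47/8 (U = 4 + (⅛)*15 = 4 + 15/8 = 47/8 ≈ 5.8750)
T(Q) = Q² + 570*Q (T(Q) = (Q² + 570*Q) + 0 = Q² + 570*Q)
√(a + T(U)) = √(241091 + 47*(570 + 47/8)/8) = √(241091 + (47/8)*(4607/8)) = √(241091 + 216529/64) = √(15646353/64) = √15646353/8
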